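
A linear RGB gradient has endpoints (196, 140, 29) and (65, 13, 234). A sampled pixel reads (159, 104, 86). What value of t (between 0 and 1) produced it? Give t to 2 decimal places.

0.28

Invert the lerp on the B channel (largest span, 205): t = (86 − 29) / (234 − 29) = 57/205 = 0.27805.
Check on R: (159 − 196)/(65 − 196) = 0.2824 ✓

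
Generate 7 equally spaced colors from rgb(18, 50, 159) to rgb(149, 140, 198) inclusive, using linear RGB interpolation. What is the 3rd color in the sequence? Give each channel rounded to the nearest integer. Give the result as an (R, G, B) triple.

With 7 swatches and endpoints inclusive, swatch 3 sits at t = (3 − 1)/(7 − 1) = 2/6 ≈ 0.3333.
R = 18 + 0.3333 × (149 − 18) = 61.662 → 62
G = 50 + 0.3333 × (140 − 50) = 79.997 → 80
B = 159 + 0.3333 × (198 − 159) = 171.999 → 172

(62, 80, 172)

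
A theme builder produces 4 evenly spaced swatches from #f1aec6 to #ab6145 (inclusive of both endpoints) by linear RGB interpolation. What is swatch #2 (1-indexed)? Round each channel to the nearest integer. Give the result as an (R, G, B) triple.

With 4 swatches and endpoints inclusive, swatch 2 sits at t = (2 − 1)/(4 − 1) = 1/3 ≈ 0.3333.
#f1aec6 → (241, 174, 198); #ab6145 → (171, 97, 69).
R = 241 + 0.3333 × (171 − 241) = 217.669 → 218
G = 174 + 0.3333 × (97 − 174) = 148.336 → 148
B = 198 + 0.3333 × (69 − 198) = 155.004 → 155

(218, 148, 155)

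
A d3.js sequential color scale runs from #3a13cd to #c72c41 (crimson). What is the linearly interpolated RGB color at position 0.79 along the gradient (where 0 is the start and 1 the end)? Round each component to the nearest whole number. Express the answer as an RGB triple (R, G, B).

(169, 39, 94)

#3a13cd → (58, 19, 205); #c72c41 → (199, 44, 65).
R = 58 + 0.79 × (199 − 58) = 58 + 0.79 × 141 = 169.39 → 169
G = 19 + 0.79 × (44 − 19) = 19 + 0.79 × 25 = 38.75 → 39
B = 205 + 0.79 × (65 − 205) = 205 + 0.79 × -140 = 94.4 → 94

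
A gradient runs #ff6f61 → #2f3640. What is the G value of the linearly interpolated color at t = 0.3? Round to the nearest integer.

94

G₁ = 111 (from #ff6f61), G₂ = 54 (from #2f3640).
G = 111 + 0.3 × (54 − 111) = 93.9 → 94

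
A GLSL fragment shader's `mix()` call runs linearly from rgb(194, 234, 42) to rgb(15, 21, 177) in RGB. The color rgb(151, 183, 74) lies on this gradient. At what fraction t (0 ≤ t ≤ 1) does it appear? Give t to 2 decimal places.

Invert the lerp on the G channel (largest span, 213): t = (183 − 234) / (21 − 234) = -51/-213 = 0.23944.
Check on R: (151 − 194)/(15 − 194) = 0.2402 ✓

0.24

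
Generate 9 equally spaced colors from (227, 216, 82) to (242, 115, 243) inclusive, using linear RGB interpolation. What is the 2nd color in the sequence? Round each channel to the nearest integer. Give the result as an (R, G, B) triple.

With 9 swatches and endpoints inclusive, swatch 2 sits at t = (2 − 1)/(9 − 1) = 1/8 ≈ 0.125.
R = 227 + 0.125 × (242 − 227) = 228.875 → 229
G = 216 + 0.125 × (115 − 216) = 203.375 → 203
B = 82 + 0.125 × (243 − 82) = 102.125 → 102

(229, 203, 102)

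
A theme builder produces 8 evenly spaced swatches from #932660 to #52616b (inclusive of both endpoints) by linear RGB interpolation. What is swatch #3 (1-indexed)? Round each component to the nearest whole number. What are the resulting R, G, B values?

With 8 swatches and endpoints inclusive, swatch 3 sits at t = (3 − 1)/(8 − 1) = 2/7 ≈ 0.2857.
#932660 → (147, 38, 96); #52616b → (82, 97, 107).
R = 147 + 0.2857 × (82 − 147) = 128.429 → 128
G = 38 + 0.2857 × (97 − 38) = 54.856 → 55
B = 96 + 0.2857 × (107 − 96) = 99.143 → 99

(128, 55, 99)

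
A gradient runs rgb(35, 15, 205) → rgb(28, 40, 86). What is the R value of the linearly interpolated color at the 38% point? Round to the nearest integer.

32

R = 35 + 0.38 × (28 − 35) = 32.34 → 32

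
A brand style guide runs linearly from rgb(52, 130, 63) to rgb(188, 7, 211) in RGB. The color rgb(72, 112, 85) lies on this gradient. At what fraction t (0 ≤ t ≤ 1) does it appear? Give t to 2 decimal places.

Invert the lerp on the B channel (largest span, 148): t = (85 − 63) / (211 − 63) = 22/148 = 0.14865.
Check on R: (72 − 52)/(188 − 52) = 0.1471 ✓

0.15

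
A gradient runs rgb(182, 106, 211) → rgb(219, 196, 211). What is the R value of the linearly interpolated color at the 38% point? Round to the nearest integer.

196

R = 182 + 0.38 × (219 − 182) = 196.06 → 196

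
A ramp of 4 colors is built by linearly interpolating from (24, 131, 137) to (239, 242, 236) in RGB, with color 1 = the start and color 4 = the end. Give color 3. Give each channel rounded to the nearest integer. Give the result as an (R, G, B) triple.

With 4 swatches and endpoints inclusive, swatch 3 sits at t = (3 − 1)/(4 − 1) = 2/3 ≈ 0.6667.
R = 24 + 0.6667 × (239 − 24) = 167.34 → 167
G = 131 + 0.6667 × (242 − 131) = 205.004 → 205
B = 137 + 0.6667 × (236 − 137) = 203.003 → 203

(167, 205, 203)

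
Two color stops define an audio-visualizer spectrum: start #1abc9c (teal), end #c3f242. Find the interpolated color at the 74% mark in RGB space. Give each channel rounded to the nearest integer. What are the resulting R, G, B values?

#1abc9c → (26, 188, 156); #c3f242 → (195, 242, 66).
74% corresponds to t = 0.74.
R = 26 + 0.74 × (195 − 26) = 26 + 0.74 × 169 = 151.06 → 151
G = 188 + 0.74 × (242 − 188) = 188 + 0.74 × 54 = 227.96 → 228
B = 156 + 0.74 × (66 − 156) = 156 + 0.74 × -90 = 89.4 → 89

(151, 228, 89)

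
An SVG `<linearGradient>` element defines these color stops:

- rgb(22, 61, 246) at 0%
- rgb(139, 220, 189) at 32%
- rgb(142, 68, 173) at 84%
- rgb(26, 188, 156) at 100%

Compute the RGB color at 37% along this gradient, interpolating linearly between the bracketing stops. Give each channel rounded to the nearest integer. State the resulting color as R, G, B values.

37% lies between the 32% and 84% stops, so the local fraction is t = (37 − 32)/(84 − 32) = 5/52 ≈ 0.0962.
R = 139 + 0.0962 × (142 − 139) = 139.289 → 139
G = 220 + 0.0962 × (68 − 220) = 205.378 → 205
B = 189 + 0.0962 × (173 − 189) = 187.461 → 187

(139, 205, 187)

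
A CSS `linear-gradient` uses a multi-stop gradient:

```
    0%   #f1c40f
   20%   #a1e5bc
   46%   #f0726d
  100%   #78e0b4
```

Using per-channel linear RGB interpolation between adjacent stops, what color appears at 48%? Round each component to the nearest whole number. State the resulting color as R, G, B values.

48% lies between the 46% and 100% stops, so the local fraction is t = (48 − 46)/(100 − 46) = 2/54 ≈ 0.037.
#f0726d → (240, 114, 109); #78e0b4 → (120, 224, 180).
R = 240 + 0.037 × (120 − 240) = 235.56 → 236
G = 114 + 0.037 × (224 − 114) = 118.07 → 118
B = 109 + 0.037 × (180 − 109) = 111.627 → 112

(236, 118, 112)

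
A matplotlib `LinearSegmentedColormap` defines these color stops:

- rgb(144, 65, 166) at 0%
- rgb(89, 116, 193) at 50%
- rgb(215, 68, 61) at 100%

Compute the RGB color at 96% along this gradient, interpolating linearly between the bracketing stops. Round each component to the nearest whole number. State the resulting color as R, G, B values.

(205, 72, 72)

96% lies between the 50% and 100% stops, so the local fraction is t = (96 − 50)/(100 − 50) = 46/50 ≈ 0.92.
R = 89 + 0.92 × (215 − 89) = 204.92 → 205
G = 116 + 0.92 × (68 − 116) = 71.84 → 72
B = 193 + 0.92 × (61 − 193) = 71.56 → 72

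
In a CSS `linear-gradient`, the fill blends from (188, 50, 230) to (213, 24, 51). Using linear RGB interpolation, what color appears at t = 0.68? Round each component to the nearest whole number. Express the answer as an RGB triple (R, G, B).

R = 188 + 0.68 × (213 − 188) = 188 + 0.68 × 25 = 205 → 205
G = 50 + 0.68 × (24 − 50) = 50 + 0.68 × -26 = 32.32 → 32
B = 230 + 0.68 × (51 − 230) = 230 + 0.68 × -179 = 108.28 → 108

(205, 32, 108)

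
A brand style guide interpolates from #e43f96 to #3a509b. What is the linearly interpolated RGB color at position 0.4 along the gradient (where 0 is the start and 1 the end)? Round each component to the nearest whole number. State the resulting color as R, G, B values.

#e43f96 → (228, 63, 150); #3a509b → (58, 80, 155).
R = 228 + 0.4 × (58 − 228) = 228 + 0.4 × -170 = 160 → 160
G = 63 + 0.4 × (80 − 63) = 63 + 0.4 × 17 = 69.8 → 70
B = 150 + 0.4 × (155 − 150) = 150 + 0.4 × 5 = 152 → 152
So the blended color is (160, 70, 152), about #a04698.

(160, 70, 152)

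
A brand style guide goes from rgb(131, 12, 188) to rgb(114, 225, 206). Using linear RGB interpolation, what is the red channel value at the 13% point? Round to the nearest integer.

R = 131 + 0.13 × (114 − 131) = 128.79 → 129

129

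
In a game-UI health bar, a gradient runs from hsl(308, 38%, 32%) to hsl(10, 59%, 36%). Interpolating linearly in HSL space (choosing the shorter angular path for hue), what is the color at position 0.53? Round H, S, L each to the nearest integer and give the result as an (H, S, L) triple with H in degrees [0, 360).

Hue: 10 − 308 = -298°, but |-298| > 180 so the shorter arc goes the other way: Δh = -298 + 360 = 62°.
H = 308 + 0.53 × (62) = 340.86 → 341°
S = 38 + 0.53 × (59 − 38) = 49.13 → 49%
L = 32 + 0.53 × (36 − 32) = 34.12 → 34%

(341, 49, 34)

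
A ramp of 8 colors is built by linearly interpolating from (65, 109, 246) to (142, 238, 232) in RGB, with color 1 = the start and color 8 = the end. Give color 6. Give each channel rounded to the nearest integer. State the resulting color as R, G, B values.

(120, 201, 236)

With 8 swatches and endpoints inclusive, swatch 6 sits at t = (6 − 1)/(8 − 1) = 5/7 ≈ 0.7143.
R = 65 + 0.7143 × (142 − 65) = 120.001 → 120
G = 109 + 0.7143 × (238 − 109) = 201.145 → 201
B = 246 + 0.7143 × (232 − 246) = 236 → 236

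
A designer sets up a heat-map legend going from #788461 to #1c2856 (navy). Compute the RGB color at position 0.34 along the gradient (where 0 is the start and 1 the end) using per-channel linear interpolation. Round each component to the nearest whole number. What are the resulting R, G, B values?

#788461 → (120, 132, 97); #1c2856 → (28, 40, 86).
R = 120 + 0.34 × (28 − 120) = 120 + 0.34 × -92 = 88.72 → 89
G = 132 + 0.34 × (40 − 132) = 132 + 0.34 × -92 = 100.72 → 101
B = 97 + 0.34 × (86 − 97) = 97 + 0.34 × -11 = 93.26 → 93

(89, 101, 93)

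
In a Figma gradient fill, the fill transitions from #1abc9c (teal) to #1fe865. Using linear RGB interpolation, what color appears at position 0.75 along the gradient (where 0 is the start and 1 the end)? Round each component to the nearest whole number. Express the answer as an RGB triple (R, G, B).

#1abc9c → (26, 188, 156); #1fe865 → (31, 232, 101).
R = 26 + 0.75 × (31 − 26) = 26 + 0.75 × 5 = 29.75 → 30
G = 188 + 0.75 × (232 − 188) = 188 + 0.75 × 44 = 221 → 221
B = 156 + 0.75 × (101 − 156) = 156 + 0.75 × -55 = 114.75 → 115
So the blended color is (30, 221, 115), about #1edd73.

(30, 221, 115)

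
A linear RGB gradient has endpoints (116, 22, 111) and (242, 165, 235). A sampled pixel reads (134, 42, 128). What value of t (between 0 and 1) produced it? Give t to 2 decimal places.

Invert the lerp on the G channel (largest span, 143): t = (42 − 22) / (165 − 22) = 20/143 = 0.13986.
Check on R: (134 − 116)/(242 − 116) = 0.1429 ✓

0.14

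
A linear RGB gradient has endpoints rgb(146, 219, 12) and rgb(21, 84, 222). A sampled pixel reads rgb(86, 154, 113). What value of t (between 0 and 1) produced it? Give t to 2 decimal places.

0.48

Invert the lerp on the B channel (largest span, 210): t = (113 − 12) / (222 − 12) = 101/210 = 0.48095.
Check on R: (86 − 146)/(21 − 146) = 0.48 ✓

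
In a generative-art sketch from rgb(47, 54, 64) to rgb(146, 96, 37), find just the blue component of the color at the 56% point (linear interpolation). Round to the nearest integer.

49

B = 64 + 0.56 × (37 − 64) = 48.88 → 49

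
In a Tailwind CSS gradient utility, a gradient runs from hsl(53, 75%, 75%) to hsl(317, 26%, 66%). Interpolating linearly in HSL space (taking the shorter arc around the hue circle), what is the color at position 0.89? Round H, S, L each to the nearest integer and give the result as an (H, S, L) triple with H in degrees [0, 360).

(328, 31, 67)

Hue: 317 − 53 = 264°, but |264| > 180 so the shorter arc goes the other way: Δh = 264 − 360 = -96°.
H = 53 + 0.89 × (-96) = -32.44 → -32 → -32 mod 360 = 328°
S = 75 + 0.89 × (26 − 75) = 31.39 → 31%
L = 75 + 0.89 × (66 − 75) = 66.99 → 67%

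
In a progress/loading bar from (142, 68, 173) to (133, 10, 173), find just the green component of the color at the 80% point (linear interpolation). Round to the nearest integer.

G = 68 + 0.8 × (10 − 68) = 21.6 → 22

22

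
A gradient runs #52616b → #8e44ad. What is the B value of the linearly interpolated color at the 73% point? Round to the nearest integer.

B₁ = 107 (from #52616b), B₂ = 173 (from #8e44ad).
B = 107 + 0.73 × (173 − 107) = 155.18 → 155

155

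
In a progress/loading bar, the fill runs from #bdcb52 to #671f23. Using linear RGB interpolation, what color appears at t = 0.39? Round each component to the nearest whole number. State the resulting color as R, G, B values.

#bdcb52 → (189, 203, 82); #671f23 → (103, 31, 35).
R = 189 + 0.39 × (103 − 189) = 189 + 0.39 × -86 = 155.46 → 155
G = 203 + 0.39 × (31 − 203) = 203 + 0.39 × -172 = 135.92 → 136
B = 82 + 0.39 × (35 − 82) = 82 + 0.39 × -47 = 63.67 → 64

(155, 136, 64)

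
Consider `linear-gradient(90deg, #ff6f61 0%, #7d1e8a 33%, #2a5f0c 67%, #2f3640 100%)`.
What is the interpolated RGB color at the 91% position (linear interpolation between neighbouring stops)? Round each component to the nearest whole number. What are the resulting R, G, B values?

91% lies between the 67% and 100% stops, so the local fraction is t = (91 − 67)/(100 − 67) = 24/33 ≈ 0.7273.
#2a5f0c → (42, 95, 12); #2f3640 → (47, 54, 64).
R = 42 + 0.7273 × (47 − 42) = 45.636 → 46
G = 95 + 0.7273 × (54 − 95) = 65.181 → 65
B = 12 + 0.7273 × (64 − 12) = 49.82 → 50

(46, 65, 50)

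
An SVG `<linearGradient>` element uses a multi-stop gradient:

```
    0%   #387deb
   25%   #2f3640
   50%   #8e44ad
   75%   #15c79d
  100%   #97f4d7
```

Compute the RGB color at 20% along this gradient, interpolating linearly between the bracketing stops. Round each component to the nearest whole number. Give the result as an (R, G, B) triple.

20% lies between the 0% and 25% stops, so the local fraction is t = (20 − 0)/(25 − 0) = 20/25 ≈ 0.8.
#387deb → (56, 125, 235); #2f3640 → (47, 54, 64).
R = 56 + 0.8 × (47 − 56) = 48.8 → 49
G = 125 + 0.8 × (54 − 125) = 68.2 → 68
B = 235 + 0.8 × (64 − 235) = 98.2 → 98

(49, 68, 98)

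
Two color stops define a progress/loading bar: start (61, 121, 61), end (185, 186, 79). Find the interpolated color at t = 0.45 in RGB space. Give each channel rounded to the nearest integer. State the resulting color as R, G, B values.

R = 61 + 0.45 × (185 − 61) = 61 + 0.45 × 124 = 116.8 → 117
G = 121 + 0.45 × (186 − 121) = 121 + 0.45 × 65 = 150.25 → 150
B = 61 + 0.45 × (79 − 61) = 61 + 0.45 × 18 = 69.1 → 69

(117, 150, 69)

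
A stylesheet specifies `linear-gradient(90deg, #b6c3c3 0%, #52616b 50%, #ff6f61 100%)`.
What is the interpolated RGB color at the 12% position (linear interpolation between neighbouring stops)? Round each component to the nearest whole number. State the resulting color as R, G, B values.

(158, 171, 174)

12% lies between the 0% and 50% stops, so the local fraction is t = (12 − 0)/(50 − 0) = 12/50 ≈ 0.24.
#b6c3c3 → (182, 195, 195); #52616b → (82, 97, 107).
R = 182 + 0.24 × (82 − 182) = 158 → 158
G = 195 + 0.24 × (97 − 195) = 171.48 → 171
B = 195 + 0.24 × (107 − 195) = 173.88 → 174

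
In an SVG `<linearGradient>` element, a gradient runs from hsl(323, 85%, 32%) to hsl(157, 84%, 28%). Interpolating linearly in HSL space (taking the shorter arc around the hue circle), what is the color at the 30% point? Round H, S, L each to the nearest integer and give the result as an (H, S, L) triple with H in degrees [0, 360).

(273, 85, 31)

Hue arc: Δh = 157 − 323 = -166° (|Δh| ≤ 180, already the shorter path).
H = 323 + 0.3 × (-166) = 273.2 → 273°
S = 85 + 0.3 × (84 − 85) = 84.7 → 85%
L = 32 + 0.3 × (28 − 32) = 30.8 → 31%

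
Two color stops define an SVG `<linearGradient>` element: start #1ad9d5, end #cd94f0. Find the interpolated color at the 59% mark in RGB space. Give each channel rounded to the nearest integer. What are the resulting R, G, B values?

(132, 176, 229)

#1ad9d5 → (26, 217, 213); #cd94f0 → (205, 148, 240).
59% corresponds to t = 0.59.
R = 26 + 0.59 × (205 − 26) = 26 + 0.59 × 179 = 131.61 → 132
G = 217 + 0.59 × (148 − 217) = 217 + 0.59 × -69 = 176.29 → 176
B = 213 + 0.59 × (240 − 213) = 213 + 0.59 × 27 = 228.93 → 229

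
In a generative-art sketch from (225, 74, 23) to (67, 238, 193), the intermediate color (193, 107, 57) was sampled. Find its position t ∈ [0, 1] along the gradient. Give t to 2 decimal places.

0.20

Invert the lerp on the B channel (largest span, 170): t = (57 − 23) / (193 − 23) = 34/170 = 0.2.
Check on R: (193 − 225)/(67 − 225) = 0.2025 ✓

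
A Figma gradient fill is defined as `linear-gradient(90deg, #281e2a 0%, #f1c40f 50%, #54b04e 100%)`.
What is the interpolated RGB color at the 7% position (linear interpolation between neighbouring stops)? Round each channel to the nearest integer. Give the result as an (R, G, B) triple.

7% lies between the 0% and 50% stops, so the local fraction is t = (7 − 0)/(50 − 0) = 7/50 ≈ 0.14.
#281e2a → (40, 30, 42); #f1c40f → (241, 196, 15).
R = 40 + 0.14 × (241 − 40) = 68.14 → 68
G = 30 + 0.14 × (196 − 30) = 53.24 → 53
B = 42 + 0.14 × (15 − 42) = 38.22 → 38

(68, 53, 38)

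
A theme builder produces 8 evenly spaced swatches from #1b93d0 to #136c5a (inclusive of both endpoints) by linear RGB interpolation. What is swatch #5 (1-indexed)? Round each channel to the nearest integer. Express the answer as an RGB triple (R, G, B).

With 8 swatches and endpoints inclusive, swatch 5 sits at t = (5 − 1)/(8 − 1) = 4/7 ≈ 0.5714.
#1b93d0 → (27, 147, 208); #136c5a → (19, 108, 90).
R = 27 + 0.5714 × (19 − 27) = 22.429 → 22
G = 147 + 0.5714 × (108 − 147) = 124.715 → 125
B = 208 + 0.5714 × (90 − 208) = 140.575 → 141

(22, 125, 141)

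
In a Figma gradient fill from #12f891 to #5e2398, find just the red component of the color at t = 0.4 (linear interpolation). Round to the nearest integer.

R₁ = 18 (from #12f891), R₂ = 94 (from #5e2398).
R = 18 + 0.4 × (94 − 18) = 48.4 → 48

48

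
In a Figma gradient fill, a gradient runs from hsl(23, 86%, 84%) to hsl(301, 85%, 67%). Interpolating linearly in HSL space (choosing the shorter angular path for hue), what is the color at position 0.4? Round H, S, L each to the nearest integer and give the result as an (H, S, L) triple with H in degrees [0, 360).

(350, 86, 77)

Hue: 301 − 23 = 278°, but |278| > 180 so the shorter arc goes the other way: Δh = 278 − 360 = -82°.
H = 23 + 0.4 × (-82) = -9.8 → -10 → -10 mod 360 = 350°
S = 86 + 0.4 × (85 − 86) = 85.6 → 86%
L = 84 + 0.4 × (67 − 84) = 77.2 → 77%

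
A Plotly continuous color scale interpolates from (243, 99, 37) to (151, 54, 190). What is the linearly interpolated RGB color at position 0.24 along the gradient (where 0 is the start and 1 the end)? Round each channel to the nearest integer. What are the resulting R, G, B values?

R = 243 + 0.24 × (151 − 243) = 243 + 0.24 × -92 = 220.92 → 221
G = 99 + 0.24 × (54 − 99) = 99 + 0.24 × -45 = 88.2 → 88
B = 37 + 0.24 × (190 − 37) = 37 + 0.24 × 153 = 73.72 → 74
So the blended color is (221, 88, 74), about #dd584a.

(221, 88, 74)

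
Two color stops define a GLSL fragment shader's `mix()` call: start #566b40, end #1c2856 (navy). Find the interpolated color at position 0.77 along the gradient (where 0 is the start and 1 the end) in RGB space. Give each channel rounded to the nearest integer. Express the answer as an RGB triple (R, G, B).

#566b40 → (86, 107, 64); #1c2856 → (28, 40, 86).
R = 86 + 0.77 × (28 − 86) = 86 + 0.77 × -58 = 41.34 → 41
G = 107 + 0.77 × (40 − 107) = 107 + 0.77 × -67 = 55.41 → 55
B = 64 + 0.77 × (86 − 64) = 64 + 0.77 × 22 = 80.94 → 81

(41, 55, 81)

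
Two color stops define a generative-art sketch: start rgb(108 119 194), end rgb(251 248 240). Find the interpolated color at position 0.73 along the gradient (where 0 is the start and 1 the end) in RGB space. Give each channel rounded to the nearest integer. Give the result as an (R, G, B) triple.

R = 108 + 0.73 × (251 − 108) = 108 + 0.73 × 143 = 212.39 → 212
G = 119 + 0.73 × (248 − 119) = 119 + 0.73 × 129 = 213.17 → 213
B = 194 + 0.73 × (240 − 194) = 194 + 0.73 × 46 = 227.58 → 228

(212, 213, 228)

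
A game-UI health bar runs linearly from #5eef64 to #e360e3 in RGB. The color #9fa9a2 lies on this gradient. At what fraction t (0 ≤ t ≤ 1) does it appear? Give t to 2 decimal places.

0.49

Invert the lerp on the G channel (largest span, 143): t = (169 − 239) / (96 − 239) = -70/-143 = 0.48951.
Check on R: (159 − 94)/(227 − 94) = 0.4887 ✓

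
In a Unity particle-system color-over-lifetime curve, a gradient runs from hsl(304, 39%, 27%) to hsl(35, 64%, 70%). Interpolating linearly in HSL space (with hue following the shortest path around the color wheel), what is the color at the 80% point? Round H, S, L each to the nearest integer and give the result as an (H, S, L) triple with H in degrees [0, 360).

Hue: 35 − 304 = -269°, but |-269| > 180 so the shorter arc goes the other way: Δh = -269 + 360 = 91°.
H = 304 + 0.8 × (91) = 376.8 → 377 → 377 mod 360 = 17°
S = 39 + 0.8 × (64 − 39) = 59 → 59%
L = 27 + 0.8 × (70 − 27) = 61.4 → 61%

(17, 59, 61)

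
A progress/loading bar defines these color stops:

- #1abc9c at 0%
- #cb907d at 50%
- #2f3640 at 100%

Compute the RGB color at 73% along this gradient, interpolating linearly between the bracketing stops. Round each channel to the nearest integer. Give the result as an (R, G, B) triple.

73% lies between the 50% and 100% stops, so the local fraction is t = (73 − 50)/(100 − 50) = 23/50 ≈ 0.46.
#cb907d → (203, 144, 125); #2f3640 → (47, 54, 64).
R = 203 + 0.46 × (47 − 203) = 131.24 → 131
G = 144 + 0.46 × (54 − 144) = 102.6 → 103
B = 125 + 0.46 × (64 − 125) = 96.94 → 97

(131, 103, 97)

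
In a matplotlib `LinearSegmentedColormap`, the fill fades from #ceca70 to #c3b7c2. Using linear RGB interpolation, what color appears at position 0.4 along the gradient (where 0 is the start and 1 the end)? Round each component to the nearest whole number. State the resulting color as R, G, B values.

(202, 194, 145)

#ceca70 → (206, 202, 112); #c3b7c2 → (195, 183, 194).
R = 206 + 0.4 × (195 − 206) = 206 + 0.4 × -11 = 201.6 → 202
G = 202 + 0.4 × (183 − 202) = 202 + 0.4 × -19 = 194.4 → 194
B = 112 + 0.4 × (194 − 112) = 112 + 0.4 × 82 = 144.8 → 145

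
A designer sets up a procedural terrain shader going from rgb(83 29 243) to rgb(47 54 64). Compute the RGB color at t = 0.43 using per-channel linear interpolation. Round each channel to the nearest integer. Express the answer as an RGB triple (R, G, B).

R = 83 + 0.43 × (47 − 83) = 83 + 0.43 × -36 = 67.52 → 68
G = 29 + 0.43 × (54 − 29) = 29 + 0.43 × 25 = 39.75 → 40
B = 243 + 0.43 × (64 − 243) = 243 + 0.43 × -179 = 166.03 → 166

(68, 40, 166)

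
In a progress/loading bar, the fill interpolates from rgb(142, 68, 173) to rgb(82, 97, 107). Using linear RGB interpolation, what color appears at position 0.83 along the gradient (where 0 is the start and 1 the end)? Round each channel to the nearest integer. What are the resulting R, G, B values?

R = 142 + 0.83 × (82 − 142) = 142 + 0.83 × -60 = 92.2 → 92
G = 68 + 0.83 × (97 − 68) = 68 + 0.83 × 29 = 92.07 → 92
B = 173 + 0.83 × (107 − 173) = 173 + 0.83 × -66 = 118.22 → 118

(92, 92, 118)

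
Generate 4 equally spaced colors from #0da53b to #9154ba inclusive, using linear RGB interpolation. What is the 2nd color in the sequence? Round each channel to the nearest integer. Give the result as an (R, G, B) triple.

(57, 138, 101)

With 4 swatches and endpoints inclusive, swatch 2 sits at t = (2 − 1)/(4 − 1) = 1/3 ≈ 0.3333.
#0da53b → (13, 165, 59); #9154ba → (145, 84, 186).
R = 13 + 0.3333 × (145 − 13) = 56.996 → 57
G = 165 + 0.3333 × (84 − 165) = 138.003 → 138
B = 59 + 0.3333 × (186 − 59) = 101.329 → 101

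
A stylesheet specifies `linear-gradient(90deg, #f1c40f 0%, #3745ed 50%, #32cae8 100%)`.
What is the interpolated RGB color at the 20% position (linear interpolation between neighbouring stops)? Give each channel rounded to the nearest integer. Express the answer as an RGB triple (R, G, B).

20% lies between the 0% and 50% stops, so the local fraction is t = (20 − 0)/(50 − 0) = 20/50 ≈ 0.4.
#f1c40f → (241, 196, 15); #3745ed → (55, 69, 237).
R = 241 + 0.4 × (55 − 241) = 166.6 → 167
G = 196 + 0.4 × (69 − 196) = 145.2 → 145
B = 15 + 0.4 × (237 − 15) = 103.8 → 104

(167, 145, 104)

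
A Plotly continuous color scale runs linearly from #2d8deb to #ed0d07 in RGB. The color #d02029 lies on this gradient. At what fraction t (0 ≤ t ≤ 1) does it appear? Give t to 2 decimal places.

Invert the lerp on the B channel (largest span, 228): t = (41 − 235) / (7 − 235) = -194/-228 = 0.85088.
Check on R: (208 − 45)/(237 − 45) = 0.849 ✓

0.85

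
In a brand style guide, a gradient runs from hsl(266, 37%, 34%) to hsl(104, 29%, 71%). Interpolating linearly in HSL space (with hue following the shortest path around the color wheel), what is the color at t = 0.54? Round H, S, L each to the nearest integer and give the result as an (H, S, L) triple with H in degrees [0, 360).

(179, 33, 54)

Hue arc: Δh = 104 − 266 = -162° (|Δh| ≤ 180, already the shorter path).
H = 266 + 0.54 × (-162) = 178.52 → 179°
S = 37 + 0.54 × (29 − 37) = 32.68 → 33%
L = 34 + 0.54 × (71 − 34) = 53.98 → 54%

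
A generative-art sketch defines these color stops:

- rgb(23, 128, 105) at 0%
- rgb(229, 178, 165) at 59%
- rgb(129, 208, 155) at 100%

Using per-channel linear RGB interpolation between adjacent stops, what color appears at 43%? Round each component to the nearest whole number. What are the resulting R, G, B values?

(173, 164, 149)

43% lies between the 0% and 59% stops, so the local fraction is t = (43 − 0)/(59 − 0) = 43/59 ≈ 0.7288.
R = 23 + 0.7288 × (229 − 23) = 173.133 → 173
G = 128 + 0.7288 × (178 − 128) = 164.44 → 164
B = 105 + 0.7288 × (165 − 105) = 148.728 → 149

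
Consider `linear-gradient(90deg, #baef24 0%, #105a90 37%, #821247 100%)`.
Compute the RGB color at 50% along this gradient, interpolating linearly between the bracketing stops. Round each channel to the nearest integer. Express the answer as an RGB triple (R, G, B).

50% lies between the 37% and 100% stops, so the local fraction is t = (50 − 37)/(100 − 37) = 13/63 ≈ 0.2063.
#105a90 → (16, 90, 144); #821247 → (130, 18, 71).
R = 16 + 0.2063 × (130 − 16) = 39.518 → 40
G = 90 + 0.2063 × (18 − 90) = 75.146 → 75
B = 144 + 0.2063 × (71 − 144) = 128.94 → 129

(40, 75, 129)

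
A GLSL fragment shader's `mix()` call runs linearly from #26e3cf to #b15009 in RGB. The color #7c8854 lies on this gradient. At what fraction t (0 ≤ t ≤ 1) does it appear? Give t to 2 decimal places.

0.62

Invert the lerp on the B channel (largest span, 198): t = (84 − 207) / (9 − 207) = -123/-198 = 0.62121.
Check on R: (124 − 38)/(177 − 38) = 0.6187 ✓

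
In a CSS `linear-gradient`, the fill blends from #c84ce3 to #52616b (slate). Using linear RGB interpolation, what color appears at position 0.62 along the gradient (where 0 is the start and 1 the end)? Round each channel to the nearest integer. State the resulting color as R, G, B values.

(127, 89, 153)

#c84ce3 → (200, 76, 227); #52616b → (82, 97, 107).
R = 200 + 0.62 × (82 − 200) = 200 + 0.62 × -118 = 126.84 → 127
G = 76 + 0.62 × (97 − 76) = 76 + 0.62 × 21 = 89.02 → 89
B = 227 + 0.62 × (107 − 227) = 227 + 0.62 × -120 = 152.6 → 153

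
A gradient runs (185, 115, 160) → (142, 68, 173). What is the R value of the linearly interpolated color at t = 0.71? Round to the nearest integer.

154

R = 185 + 0.71 × (142 − 185) = 154.47 → 154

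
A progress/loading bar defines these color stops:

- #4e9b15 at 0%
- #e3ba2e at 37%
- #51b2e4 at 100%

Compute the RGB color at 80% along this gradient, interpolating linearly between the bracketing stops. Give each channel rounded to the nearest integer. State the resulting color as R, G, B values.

80% lies between the 37% and 100% stops, so the local fraction is t = (80 − 37)/(100 − 37) = 43/63 ≈ 0.6825.
#e3ba2e → (227, 186, 46); #51b2e4 → (81, 178, 228).
R = 227 + 0.6825 × (81 − 227) = 127.355 → 127
G = 186 + 0.6825 × (178 − 186) = 180.54 → 181
B = 46 + 0.6825 × (228 − 46) = 170.215 → 170

(127, 181, 170)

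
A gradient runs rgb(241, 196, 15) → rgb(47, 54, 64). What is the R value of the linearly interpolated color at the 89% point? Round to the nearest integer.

68

R = 241 + 0.89 × (47 − 241) = 68.34 → 68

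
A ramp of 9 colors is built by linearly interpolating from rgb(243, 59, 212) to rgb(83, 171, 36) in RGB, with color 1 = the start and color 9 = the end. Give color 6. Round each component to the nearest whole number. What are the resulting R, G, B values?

With 9 swatches and endpoints inclusive, swatch 6 sits at t = (6 − 1)/(9 − 1) = 5/8 ≈ 0.625.
R = 243 + 0.625 × (83 − 243) = 143 → 143
G = 59 + 0.625 × (171 − 59) = 129 → 129
B = 212 + 0.625 × (36 − 212) = 102 → 102

(143, 129, 102)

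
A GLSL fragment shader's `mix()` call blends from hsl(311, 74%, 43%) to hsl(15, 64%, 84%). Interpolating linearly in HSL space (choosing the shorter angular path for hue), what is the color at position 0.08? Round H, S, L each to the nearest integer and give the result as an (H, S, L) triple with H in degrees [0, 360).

(316, 73, 46)

Hue: 15 − 311 = -296°, but |-296| > 180 so the shorter arc goes the other way: Δh = -296 + 360 = 64°.
H = 311 + 0.08 × (64) = 316.12 → 316°
S = 74 + 0.08 × (64 − 74) = 73.2 → 73%
L = 43 + 0.08 × (84 − 43) = 46.28 → 46%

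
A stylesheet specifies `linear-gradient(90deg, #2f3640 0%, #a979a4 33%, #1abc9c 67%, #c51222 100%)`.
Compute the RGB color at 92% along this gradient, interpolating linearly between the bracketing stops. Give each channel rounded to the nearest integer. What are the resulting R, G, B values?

92% lies between the 67% and 100% stops, so the local fraction is t = (92 − 67)/(100 − 67) = 25/33 ≈ 0.7576.
#1abc9c → (26, 188, 156); #c51222 → (197, 18, 34).
R = 26 + 0.7576 × (197 − 26) = 155.55 → 156
G = 188 + 0.7576 × (18 − 188) = 59.208 → 59
B = 156 + 0.7576 × (34 − 156) = 63.573 → 64

(156, 59, 64)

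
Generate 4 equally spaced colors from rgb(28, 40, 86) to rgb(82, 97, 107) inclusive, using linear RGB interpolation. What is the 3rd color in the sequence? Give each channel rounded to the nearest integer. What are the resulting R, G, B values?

With 4 swatches and endpoints inclusive, swatch 3 sits at t = (3 − 1)/(4 − 1) = 2/3 ≈ 0.6667.
R = 28 + 0.6667 × (82 − 28) = 64.002 → 64
G = 40 + 0.6667 × (97 − 40) = 78.002 → 78
B = 86 + 0.6667 × (107 − 86) = 100.001 → 100

(64, 78, 100)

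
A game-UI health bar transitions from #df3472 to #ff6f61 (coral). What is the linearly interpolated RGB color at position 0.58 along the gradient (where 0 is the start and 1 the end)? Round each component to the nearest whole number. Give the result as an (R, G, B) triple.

#df3472 → (223, 52, 114); #ff6f61 → (255, 111, 97).
R = 223 + 0.58 × (255 − 223) = 223 + 0.58 × 32 = 241.56 → 242
G = 52 + 0.58 × (111 − 52) = 52 + 0.58 × 59 = 86.22 → 86
B = 114 + 0.58 × (97 − 114) = 114 + 0.58 × -17 = 104.14 → 104

(242, 86, 104)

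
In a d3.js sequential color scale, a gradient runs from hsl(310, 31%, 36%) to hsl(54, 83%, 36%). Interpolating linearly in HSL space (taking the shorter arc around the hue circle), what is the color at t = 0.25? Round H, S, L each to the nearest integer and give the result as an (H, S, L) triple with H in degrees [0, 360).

Hue: 54 − 310 = -256°, but |-256| > 180 so the shorter arc goes the other way: Δh = -256 + 360 = 104°.
H = 310 + 0.25 × (104) = 336 → 336°
S = 31 + 0.25 × (83 − 31) = 44 → 44%
L = 36 + 0.25 × (36 − 36) = 36 → 36%

(336, 44, 36)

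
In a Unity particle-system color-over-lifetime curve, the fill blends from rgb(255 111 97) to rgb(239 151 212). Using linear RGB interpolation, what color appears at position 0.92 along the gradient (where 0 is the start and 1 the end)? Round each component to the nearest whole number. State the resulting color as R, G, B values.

R = 255 + 0.92 × (239 − 255) = 255 + 0.92 × -16 = 240.28 → 240
G = 111 + 0.92 × (151 − 111) = 111 + 0.92 × 40 = 147.8 → 148
B = 97 + 0.92 × (212 − 97) = 97 + 0.92 × 115 = 202.8 → 203
So the blended color is (240, 148, 203), about #f094cb.

(240, 148, 203)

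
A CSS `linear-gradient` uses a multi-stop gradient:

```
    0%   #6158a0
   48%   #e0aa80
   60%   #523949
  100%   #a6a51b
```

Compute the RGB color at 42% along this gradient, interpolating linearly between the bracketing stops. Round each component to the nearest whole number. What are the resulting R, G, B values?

(208, 160, 132)

42% lies between the 0% and 48% stops, so the local fraction is t = (42 − 0)/(48 − 0) = 42/48 ≈ 0.875.
#6158a0 → (97, 88, 160); #e0aa80 → (224, 170, 128).
R = 97 + 0.875 × (224 − 97) = 208.125 → 208
G = 88 + 0.875 × (170 − 88) = 159.75 → 160
B = 160 + 0.875 × (128 − 160) = 132 → 132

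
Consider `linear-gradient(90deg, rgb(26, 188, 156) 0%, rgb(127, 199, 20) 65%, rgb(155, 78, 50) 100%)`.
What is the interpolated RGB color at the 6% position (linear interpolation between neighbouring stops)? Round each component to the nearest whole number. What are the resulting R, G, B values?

(35, 189, 143)

6% lies between the 0% and 65% stops, so the local fraction is t = (6 − 0)/(65 − 0) = 6/65 ≈ 0.0923.
R = 26 + 0.0923 × (127 − 26) = 35.322 → 35
G = 188 + 0.0923 × (199 − 188) = 189.015 → 189
B = 156 + 0.0923 × (20 − 156) = 143.447 → 143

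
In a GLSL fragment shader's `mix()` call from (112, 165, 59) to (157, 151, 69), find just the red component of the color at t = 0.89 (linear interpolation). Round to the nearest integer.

152

R = 112 + 0.89 × (157 − 112) = 152.05 → 152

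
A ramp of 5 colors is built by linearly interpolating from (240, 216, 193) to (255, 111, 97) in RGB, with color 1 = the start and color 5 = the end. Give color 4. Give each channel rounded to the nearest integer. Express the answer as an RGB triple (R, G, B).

With 5 swatches and endpoints inclusive, swatch 4 sits at t = (4 − 1)/(5 − 1) = 3/4 ≈ 0.75.
R = 240 + 0.75 × (255 − 240) = 251.25 → 251
G = 216 + 0.75 × (111 − 216) = 137.25 → 137
B = 193 + 0.75 × (97 − 193) = 121 → 121

(251, 137, 121)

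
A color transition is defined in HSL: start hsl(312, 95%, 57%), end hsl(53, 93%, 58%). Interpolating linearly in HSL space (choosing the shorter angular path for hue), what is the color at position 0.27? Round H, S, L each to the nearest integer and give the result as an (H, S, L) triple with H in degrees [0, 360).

(339, 94, 57)

Hue: 53 − 312 = -259°, but |-259| > 180 so the shorter arc goes the other way: Δh = -259 + 360 = 101°.
H = 312 + 0.27 × (101) = 339.27 → 339°
S = 95 + 0.27 × (93 − 95) = 94.46 → 94%
L = 57 + 0.27 × (58 − 57) = 57.27 → 57%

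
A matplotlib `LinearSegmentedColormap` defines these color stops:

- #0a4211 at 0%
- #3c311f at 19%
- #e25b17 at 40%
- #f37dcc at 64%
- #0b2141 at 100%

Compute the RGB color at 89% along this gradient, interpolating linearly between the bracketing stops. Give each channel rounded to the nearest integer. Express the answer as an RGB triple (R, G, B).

(82, 61, 107)

89% lies between the 64% and 100% stops, so the local fraction is t = (89 − 64)/(100 − 64) = 25/36 ≈ 0.6944.
#f37dcc → (243, 125, 204); #0b2141 → (11, 33, 65).
R = 243 + 0.6944 × (11 − 243) = 81.899 → 82
G = 125 + 0.6944 × (33 − 125) = 61.115 → 61
B = 204 + 0.6944 × (65 − 204) = 107.478 → 107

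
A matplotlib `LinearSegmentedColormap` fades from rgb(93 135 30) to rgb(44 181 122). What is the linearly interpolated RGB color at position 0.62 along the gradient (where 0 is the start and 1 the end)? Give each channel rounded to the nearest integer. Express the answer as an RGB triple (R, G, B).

(63, 164, 87)

R = 93 + 0.62 × (44 − 93) = 93 + 0.62 × -49 = 62.62 → 63
G = 135 + 0.62 × (181 − 135) = 135 + 0.62 × 46 = 163.52 → 164
B = 30 + 0.62 × (122 − 30) = 30 + 0.62 × 92 = 87.04 → 87
So the blended color is (63, 164, 87), about #3fa457.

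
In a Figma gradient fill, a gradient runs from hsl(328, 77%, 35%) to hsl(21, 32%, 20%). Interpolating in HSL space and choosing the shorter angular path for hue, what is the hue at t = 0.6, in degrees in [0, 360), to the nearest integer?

Hue: 21 − 328 = -307°, but |-307| > 180 so the shorter arc goes the other way: Δh = -307 + 360 = 53°.
H = 328 + 0.6 × (53) = 359.8 → 360 → 360 mod 360 = 0°

0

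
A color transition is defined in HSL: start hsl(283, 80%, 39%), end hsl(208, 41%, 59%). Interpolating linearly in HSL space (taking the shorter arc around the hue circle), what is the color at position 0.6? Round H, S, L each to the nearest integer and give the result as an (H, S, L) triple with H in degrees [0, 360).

(238, 57, 51)

Hue arc: Δh = 208 − 283 = -75° (|Δh| ≤ 180, already the shorter path).
H = 283 + 0.6 × (-75) = 238 → 238°
S = 80 + 0.6 × (41 − 80) = 56.6 → 57%
L = 39 + 0.6 × (59 − 39) = 51 → 51%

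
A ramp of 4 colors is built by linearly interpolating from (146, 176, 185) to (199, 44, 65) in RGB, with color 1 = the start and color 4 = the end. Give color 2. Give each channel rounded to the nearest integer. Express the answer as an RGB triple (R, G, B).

With 4 swatches and endpoints inclusive, swatch 2 sits at t = (2 − 1)/(4 − 1) = 1/3 ≈ 0.3333.
R = 146 + 0.3333 × (199 − 146) = 163.665 → 164
G = 176 + 0.3333 × (44 − 176) = 132.004 → 132
B = 185 + 0.3333 × (65 − 185) = 145.004 → 145

(164, 132, 145)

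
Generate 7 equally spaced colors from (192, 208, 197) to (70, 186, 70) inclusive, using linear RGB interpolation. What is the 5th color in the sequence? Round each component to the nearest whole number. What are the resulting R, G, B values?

With 7 swatches and endpoints inclusive, swatch 5 sits at t = (5 − 1)/(7 − 1) = 4/6 ≈ 0.6667.
R = 192 + 0.6667 × (70 − 192) = 110.663 → 111
G = 208 + 0.6667 × (186 − 208) = 193.333 → 193
B = 197 + 0.6667 × (70 − 197) = 112.329 → 112

(111, 193, 112)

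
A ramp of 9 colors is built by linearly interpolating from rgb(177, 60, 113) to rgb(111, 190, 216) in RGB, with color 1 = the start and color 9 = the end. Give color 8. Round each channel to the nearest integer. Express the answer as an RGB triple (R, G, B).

(119, 174, 203)

With 9 swatches and endpoints inclusive, swatch 8 sits at t = (8 − 1)/(9 − 1) = 7/8 ≈ 0.875.
R = 177 + 0.875 × (111 − 177) = 119.25 → 119
G = 60 + 0.875 × (190 − 60) = 173.75 → 174
B = 113 + 0.875 × (216 − 113) = 203.125 → 203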